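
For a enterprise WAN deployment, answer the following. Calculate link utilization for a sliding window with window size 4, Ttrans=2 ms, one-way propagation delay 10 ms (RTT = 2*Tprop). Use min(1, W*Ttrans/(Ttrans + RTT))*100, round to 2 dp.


Given: W = 4, Ttrans = 2 ms, RTT = 20 ms (= 2 * Tprop, Tprop = 10 ms)
Cycle time = Ttrans + RTT = 2 + 20 = 22 ms (first packet sent until its ACK returns)
W * Ttrans = 4 * 2 = 8 ms of sending per cycle
W * Ttrans / (Ttrans + RTT) = 8 / 22 = 0.363636
U = min(1, 0.363636) = 0.363636
U% = 36.36%

36.36


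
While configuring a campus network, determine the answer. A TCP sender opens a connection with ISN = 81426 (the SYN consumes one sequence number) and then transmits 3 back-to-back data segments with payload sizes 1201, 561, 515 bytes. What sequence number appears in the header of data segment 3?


The SYN occupies sequence number ISN = 81426, so the first data byte is ISN + 1 = 81427.
SEQ of data segment i = (ISN + 1) + sum of payload sizes of segments 1..i-1.
Segment 1: SEQ = 81427, payload = 1201 bytes
Segment 2: SEQ = 82628, payload = 561 bytes
Segment 3: SEQ = 83189, payload = 515 bytes
SEQ of segment 3 = 81427 + 1201 + 561 = 83189

83189


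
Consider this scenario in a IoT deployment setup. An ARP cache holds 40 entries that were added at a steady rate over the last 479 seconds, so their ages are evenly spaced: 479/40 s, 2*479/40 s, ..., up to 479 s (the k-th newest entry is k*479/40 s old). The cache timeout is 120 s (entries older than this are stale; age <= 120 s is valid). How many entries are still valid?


Ages are k * 479/40 s for k = 1..40 (spacing = 11.9750 s).
Entry k is valid iff k * 479/40 <= 120 iff k <= 40 * 120 / 479 = 10.0209
n_valid = floor(10.0209) = 10
(n_stale = 40 - 10 = 30)

10


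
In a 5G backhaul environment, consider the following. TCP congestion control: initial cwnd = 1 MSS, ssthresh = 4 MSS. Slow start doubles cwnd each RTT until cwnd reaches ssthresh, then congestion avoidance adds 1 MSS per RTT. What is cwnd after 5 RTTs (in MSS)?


RTT 0: cwnd = 1 MSS (initial)
RTT 1: cwnd = 2 MSS (slow start, doubled)
RTT 2: cwnd = 4 MSS (slow start, doubled)
RTT 3: cwnd = 5 MSS (congestion avoidance, +1)
RTT 4: cwnd = 6 MSS (congestion avoidance, +1)
RTT 5: cwnd = 7 MSS (congestion avoidance, +1)

7


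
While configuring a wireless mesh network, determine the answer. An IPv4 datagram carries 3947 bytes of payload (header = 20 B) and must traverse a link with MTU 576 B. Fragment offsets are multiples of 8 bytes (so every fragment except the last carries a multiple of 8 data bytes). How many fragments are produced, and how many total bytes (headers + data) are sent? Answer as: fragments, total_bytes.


Max data per non-final fragment = floor((MTU - header)/8)*8 = floor((576 - 20)/8)*8 = floor(556/8)*8 = 552 B
Final fragment needs no 8-byte alignment: it can carry up to MTU - header = 556 B
Non-final fragments needed = ceil((payload - 556) / 552) = ceil(3391/552) = ceil(6.1431) = 7
Number of fragments = 7 + 1 = 8
Fragment sizes (data): 7 * 552 B + 83 B (last, 83 <= 556 OK)
Total bytes sent = payload + n_frags * header = 3947 + 8*20 = 3947 + 160 = 4107 B

8, 4107


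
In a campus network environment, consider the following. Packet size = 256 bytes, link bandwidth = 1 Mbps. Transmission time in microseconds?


Given: packet = 256 bytes, bandwidth = 1 Mbps
Packet in bits = 256 * 8 = 2048 bits
Bandwidth = 1 * 10^6 = 1000000 bps
Time = 2048 / 1000000 seconds
Time in us = 2048 * 10^6 / 1000000 = 2048

2048


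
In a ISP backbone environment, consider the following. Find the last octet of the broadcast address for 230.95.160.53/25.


Given: IP = 230.95.160.53, prefix = /25
Host bits = 32 - 25 = 7
Network last octet = 53 AND mask = 0
Host part size = 2^7 - 1 = 127
Broadcast last octet = 0 OR 127 = 127

127


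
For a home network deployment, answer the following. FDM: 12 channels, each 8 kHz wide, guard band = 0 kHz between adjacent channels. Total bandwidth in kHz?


Given: 12 channels, 8 kHz each, guard = 0 kHz
Channel bandwidth = 12 * 8 = 96 kHz
Guard bands = 11 gaps * 0 kHz = 0 kHz
Total = 96 + 0 = 96 kHz

96


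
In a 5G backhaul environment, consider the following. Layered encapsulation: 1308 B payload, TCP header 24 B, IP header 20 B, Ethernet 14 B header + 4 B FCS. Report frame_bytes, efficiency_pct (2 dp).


TCP segment = 1308 + 24 = 1332 B
IP packet = 1332 + 20 = 1352 B
Ethernet frame = 1352 + 14 + 4 = 1370 B
Efficiency = app / frame = 1308 / 1370 = 0.954745 = 95.4745% -> 95.47% (2 dp)

1370, 95.47


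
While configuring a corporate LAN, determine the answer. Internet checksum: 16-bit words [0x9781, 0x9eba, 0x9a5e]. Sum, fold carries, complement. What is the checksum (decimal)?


Given words: [0x9781, 0x9eba, 0x9a5e]
Step 1: Sum all words
Raw sum = 38785 + 40634 + 39518 = 118937
Step 2: Fold carry: (53401 + 1) = 53402
One's complement = ~53402 & 0xFFFF = 12133

12133


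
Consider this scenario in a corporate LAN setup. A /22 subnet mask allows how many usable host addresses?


Given: subnet mask /22
Host bits = 32 - 22 = 10
Total addresses = 2^10 = 1024
Usable hosts = 1024 - 2 (network + broadcast) = 1022

1022


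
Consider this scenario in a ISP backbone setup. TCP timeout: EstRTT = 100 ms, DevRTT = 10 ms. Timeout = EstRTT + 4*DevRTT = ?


Given: EstRTT = 100 ms, DevRTT = 10 ms
Timeout = EstRTT + 4 * DevRTT
4 * DevRTT = 4 * 10 = 40
Timeout = 100 + 40 = 140 ms

140


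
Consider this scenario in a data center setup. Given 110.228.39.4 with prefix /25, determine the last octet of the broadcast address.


Given: IP = 110.228.39.4, prefix = /25
Host bits = 32 - 25 = 7
Network last octet = 4 AND mask = 0
Host part size = 2^7 - 1 = 127
Broadcast last octet = 0 OR 127 = 127

127


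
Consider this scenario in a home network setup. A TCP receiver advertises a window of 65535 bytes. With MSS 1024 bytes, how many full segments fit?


Given: RWND = 65535 bytes, MSS = 1024 bytes
Full segments = floor(RWND / MSS)
Full segments = floor(65535 / 1024)
Full segments = floor(63.999) = 63

63


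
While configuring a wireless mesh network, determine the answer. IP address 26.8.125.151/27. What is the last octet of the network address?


Given: IP = 26.8.125.151, prefix = /27
Subnet mask = 255.255.255.224
Last octet of IP: 151
Last octet of mask: 224
Network last octet = 151 AND 224 = 128

128


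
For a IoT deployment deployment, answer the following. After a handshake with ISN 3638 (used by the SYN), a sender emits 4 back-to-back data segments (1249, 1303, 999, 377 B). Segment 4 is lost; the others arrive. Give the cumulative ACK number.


SYN uses sequence number 3638; first data byte = ISN + 1 = 3639.
Segment 1: SEQ = 3639, len = 1249 B, covers [3639, 4887]
Segment 2: SEQ = 4888, len = 1303 B, covers [4888, 6190]
Segment 3: SEQ = 6191, len = 999 B, covers [6191, 7189]
Segment 4: SEQ = 7190, len = 377 B, covers [7190, 7566] [LOST]
In-order data received: bytes [3639, 7189] (segments 1..3).
Segment 4 missing -> gap begins at byte 7190.
Cumulative ACK = next expected in-order byte = 3639 + 1249 + 1303 + 999 = 7190

7190


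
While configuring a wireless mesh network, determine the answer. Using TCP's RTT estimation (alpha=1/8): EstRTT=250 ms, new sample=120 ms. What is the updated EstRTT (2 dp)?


Given: EstRTT = 250 ms, SampleRTT = 120 ms, alpha = 1/8
New EstRTT = (1 - alpha) * EstRTT + alpha * SampleRTT
(7/8) * 250 = 218.75
(1/8) * 120 = 15
New EstRTT = 218.75 + 15 = 233.75 ms -> 233.75 ms (2 dp)

233.75


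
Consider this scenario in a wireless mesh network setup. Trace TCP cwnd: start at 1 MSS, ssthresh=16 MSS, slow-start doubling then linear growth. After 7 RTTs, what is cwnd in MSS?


RTT 0: cwnd = 1 MSS (initial)
RTT 1: cwnd = 2 MSS (slow start, doubled)
RTT 2: cwnd = 4 MSS (slow start, doubled)
RTT 3: cwnd = 8 MSS (slow start, doubled)
RTT 4: cwnd = 16 MSS (slow start, doubled)
RTT 5: cwnd = 17 MSS (congestion avoidance, +1)
RTT 6: cwnd = 18 MSS (congestion avoidance, +1)
RTT 7: cwnd = 19 MSS (congestion avoidance, +1)

19


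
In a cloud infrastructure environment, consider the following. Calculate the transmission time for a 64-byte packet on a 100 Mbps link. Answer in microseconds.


Given: packet = 64 bytes, bandwidth = 100 Mbps
Packet in bits = 64 * 8 = 512 bits
Bandwidth = 100 * 10^6 = 100000000 bps
Time = 512 / 100000000 seconds
Time in us = 512 * 10^6 / 100000000 = 5.12

5.12


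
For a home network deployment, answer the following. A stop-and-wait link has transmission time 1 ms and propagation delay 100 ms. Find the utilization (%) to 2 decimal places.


Given: Ttrans = 1 ms, Tprop = 100 ms
RTT = 2 * Tprop = 2 * 100 = 200 ms
U = Ttrans / (Ttrans + RTT)
U = 1 / (1 + 200)
U = 1 / 201 = 0.004975
U% = 0.50%

0.50


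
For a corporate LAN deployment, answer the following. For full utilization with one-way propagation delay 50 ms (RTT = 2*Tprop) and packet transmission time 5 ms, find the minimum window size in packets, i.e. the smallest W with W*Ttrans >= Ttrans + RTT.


Given: Ttrans = 5 ms, RTT = 100 ms (= 2 * Tprop, Tprop = 50 ms)
Time until first ACK returns = Ttrans + RTT = 5 + 100 = 105 ms
Need W * Ttrans >= Ttrans + RTT  ->  W >= (Ttrans + RTT) / Ttrans
(Ttrans + RTT) / Ttrans = 105 / 5 = 21
W_min = ceil(21) = 21

21


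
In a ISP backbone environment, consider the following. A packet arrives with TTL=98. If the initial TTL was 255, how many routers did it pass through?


Given: initial TTL = 255, received TTL = 98
Hops = initial TTL - received TTL
Hops = 255 - 98 = 157

157


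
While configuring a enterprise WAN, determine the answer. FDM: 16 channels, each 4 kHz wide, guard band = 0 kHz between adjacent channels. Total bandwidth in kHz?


Given: 16 channels, 4 kHz each, guard = 0 kHz
Channel bandwidth = 16 * 4 = 64 kHz
Guard bands = 15 gaps * 0 kHz = 0 kHz
Total = 64 + 0 = 64 kHz

64


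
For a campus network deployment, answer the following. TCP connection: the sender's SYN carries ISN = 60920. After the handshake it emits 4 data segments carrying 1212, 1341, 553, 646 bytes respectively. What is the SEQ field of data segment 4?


The SYN occupies sequence number ISN = 60920, so the first data byte is ISN + 1 = 60921.
SEQ of data segment i = (ISN + 1) + sum of payload sizes of segments 1..i-1.
Segment 1: SEQ = 60921, payload = 1212 bytes
Segment 2: SEQ = 62133, payload = 1341 bytes
Segment 3: SEQ = 63474, payload = 553 bytes
Segment 4: SEQ = 64027, payload = 646 bytes
SEQ of segment 4 = 60921 + 1212 + 1341 + 553 = 64027

64027


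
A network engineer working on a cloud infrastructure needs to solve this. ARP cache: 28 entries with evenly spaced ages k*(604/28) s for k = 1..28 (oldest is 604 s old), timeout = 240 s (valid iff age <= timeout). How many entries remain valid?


Ages are k * 604/28 s for k = 1..28 (spacing = 21.5714 s).
Entry k is valid iff k * 604/28 <= 240 iff k <= 28 * 240 / 604 = 11.1258
n_valid = floor(11.1258) = 11
(n_stale = 28 - 11 = 17)

11


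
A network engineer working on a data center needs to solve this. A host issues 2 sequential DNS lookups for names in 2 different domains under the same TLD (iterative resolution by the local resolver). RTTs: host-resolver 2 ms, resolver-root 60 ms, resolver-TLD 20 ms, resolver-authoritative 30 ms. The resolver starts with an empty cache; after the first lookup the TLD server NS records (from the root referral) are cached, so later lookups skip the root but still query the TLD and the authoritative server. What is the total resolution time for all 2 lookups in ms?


Lookup 1 (cold cache): local + root + TLD + auth = 2 + 60 + 20 + 30 = 112 ms
Lookups 2..2 (TLD NS cached -> skip root; new domain -> still ask TLD and auth): local + TLD + auth = 2 + 20 + 30 = 52 ms each
Remaining 1 lookups: 1 * 52 = 52 ms
Total = 112 + 52 = 164 ms

164


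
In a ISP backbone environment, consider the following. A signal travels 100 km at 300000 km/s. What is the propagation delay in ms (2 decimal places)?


Given: distance = 100 km, speed = 300000 km/s
Delay = distance / speed = 100 / 300000 seconds
Delay in ms = 100 * 1000 / 300000
Delay = 0.3333 ms
Rounded to 2 dp = 0.33 ms

0.33


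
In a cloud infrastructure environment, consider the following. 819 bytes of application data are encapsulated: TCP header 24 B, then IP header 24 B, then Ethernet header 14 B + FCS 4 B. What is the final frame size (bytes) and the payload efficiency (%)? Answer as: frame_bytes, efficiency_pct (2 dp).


TCP segment = 819 + 24 = 843 B
IP packet = 843 + 24 = 867 B
Ethernet frame = 867 + 14 + 4 = 885 B
Efficiency = app / frame = 819 / 885 = 0.925424 = 92.5424% -> 92.54% (2 dp)

885, 92.54


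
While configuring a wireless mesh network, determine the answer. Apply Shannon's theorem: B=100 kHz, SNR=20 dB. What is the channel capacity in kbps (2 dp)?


Given: B = 100 kHz, SNR = 20 dB
SNR linear = 10^(20/10) = 100
1 + SNR = 101
log2(101) = 6.6582114828
C = 100 * 1000 * 6.6582114828 = 665821.1483 bps
C = 665.821148 kbps -> 665.82 kbps (2 dp)

665.82


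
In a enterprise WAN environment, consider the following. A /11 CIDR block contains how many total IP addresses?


Given: CIDR prefix /11
Host bits = 32 - 11 = 21
Total addresses = 2^21 = 2097152

2097152


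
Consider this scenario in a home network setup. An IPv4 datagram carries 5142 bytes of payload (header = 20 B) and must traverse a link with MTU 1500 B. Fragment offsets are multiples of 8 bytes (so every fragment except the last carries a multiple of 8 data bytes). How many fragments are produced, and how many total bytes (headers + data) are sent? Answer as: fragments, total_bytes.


Max data per non-final fragment = floor((MTU - header)/8)*8 = floor((1500 - 20)/8)*8 = floor(1480/8)*8 = 1480 B
Final fragment needs no 8-byte alignment: it can carry up to MTU - header = 1480 B
Non-final fragments needed = ceil((payload - 1480) / 1480) = ceil(3662/1480) = ceil(2.4743) = 3
Number of fragments = 3 + 1 = 4
Fragment sizes (data): 3 * 1480 B + 702 B (last, 702 <= 1480 OK)
Total bytes sent = payload + n_frags * header = 5142 + 4*20 = 5142 + 80 = 5222 B

4, 5222


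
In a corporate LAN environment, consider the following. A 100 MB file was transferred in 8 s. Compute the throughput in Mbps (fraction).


Given: file = 100 MB, time = 8 s
File in Mb = 100 * 8 = 800 Mb
Throughput = 800 / 8 Mbps
Throughput = 100 Mbps

100


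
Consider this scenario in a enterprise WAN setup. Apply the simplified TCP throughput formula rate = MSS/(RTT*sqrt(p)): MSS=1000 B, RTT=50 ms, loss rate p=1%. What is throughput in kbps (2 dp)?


Given: MSS = 1000 bytes, RTT = 50 ms, loss = 1%
RTT in seconds = 50 / 1000 = 0.05
Loss rate = 1% = 0.01
sqrt(loss) = sqrt(0.01) = 0.1
Throughput (bytes/s) = 1000 / (0.05 * 0.1) = 200000.0000
Throughput (kbps) = 200000.0000 * 8 / 1000 = 1600.000000 -> 1600.00 kbps (2 dp)

1600.00


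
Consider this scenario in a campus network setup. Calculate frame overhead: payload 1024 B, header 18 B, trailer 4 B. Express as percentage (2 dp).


Given: payload = 1024 B, header = 18 B, trailer = 4 B
Overhead bytes = header + trailer = 18 + 4 = 22
Total frame = payload + overhead = 1024 + 22 = 1046
Overhead % = 22 / 1046 * 100 = 2.1033% -> 2.10% (2 dp)

2.10


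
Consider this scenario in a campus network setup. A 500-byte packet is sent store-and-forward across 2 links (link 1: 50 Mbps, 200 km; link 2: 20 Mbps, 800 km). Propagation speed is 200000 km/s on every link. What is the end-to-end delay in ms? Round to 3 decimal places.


Packet = 500 bytes = 4000 bits. Store-and-forward: sum (t_trans + t_prop) per link.
Link 1: t_trans = 4000/(50*10^6) s = 0.0800 ms; t_prop = 200/200000 s = 1.0000 ms; subtotal = 1.0800 ms
Link 2: t_trans = 4000/(20*10^6) s = 0.2000 ms; t_prop = 800/200000 s = 4.0000 ms; subtotal = 4.2000 ms
End-to-end = 1.0800 + 4.2000 = 5.2800 ms -> 5.280 ms (3 dp)

5.280


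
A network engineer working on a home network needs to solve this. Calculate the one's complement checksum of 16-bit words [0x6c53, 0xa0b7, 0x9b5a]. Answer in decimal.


Given words: [0x6c53, 0xa0b7, 0x9b5a]
Step 1: Sum all words
Raw sum = 27731 + 41143 + 39770 = 108644
Step 2: Fold carry: (43108 + 1) = 43109
One's complement = ~43109 & 0xFFFF = 22426

22426


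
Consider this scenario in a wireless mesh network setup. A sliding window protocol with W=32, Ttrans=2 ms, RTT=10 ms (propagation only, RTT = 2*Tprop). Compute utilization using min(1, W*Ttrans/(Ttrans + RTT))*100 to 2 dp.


Given: W = 32, Ttrans = 2 ms, RTT = 10 ms (= 2 * Tprop, Tprop = 5 ms)
Cycle time = Ttrans + RTT = 2 + 10 = 12 ms (first packet sent until its ACK returns)
W * Ttrans = 32 * 2 = 64 ms of sending per cycle
W * Ttrans / (Ttrans + RTT) = 64 / 12 = 5.333333
U = min(1, 5.333333) = 1.000000
U% = 100.00%

100.00


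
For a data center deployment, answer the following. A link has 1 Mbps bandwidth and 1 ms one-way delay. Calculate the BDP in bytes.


Given: bandwidth = 1 Mbps, delay = 1 ms
BDP in bits = 1 * 10^6 * 1 / 1000
BDP in bits = 1000
BDP in bytes = 1000 / 8 = 125

125


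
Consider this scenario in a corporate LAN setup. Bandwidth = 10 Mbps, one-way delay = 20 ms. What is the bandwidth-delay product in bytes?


Given: bandwidth = 10 Mbps, delay = 20 ms
BDP in bits = 10 * 10^6 * 20 / 1000
BDP in bits = 200000
BDP in bytes = 200000 / 8 = 25000

25000


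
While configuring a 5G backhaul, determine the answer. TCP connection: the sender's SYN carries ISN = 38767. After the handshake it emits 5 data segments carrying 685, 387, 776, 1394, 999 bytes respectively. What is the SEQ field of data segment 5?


The SYN occupies sequence number ISN = 38767, so the first data byte is ISN + 1 = 38768.
SEQ of data segment i = (ISN + 1) + sum of payload sizes of segments 1..i-1.
Segment 1: SEQ = 38768, payload = 685 bytes
Segment 2: SEQ = 39453, payload = 387 bytes
Segment 3: SEQ = 39840, payload = 776 bytes
Segment 4: SEQ = 40616, payload = 1394 bytes
Segment 5: SEQ = 42010, payload = 999 bytes
SEQ of segment 5 = 38768 + 685 + 387 + 776 + 1394 = 42010

42010


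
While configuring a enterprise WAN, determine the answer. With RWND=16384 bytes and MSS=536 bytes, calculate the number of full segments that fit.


Given: RWND = 16384 bytes, MSS = 536 bytes
Full segments = floor(RWND / MSS)
Full segments = floor(16384 / 536)
Full segments = floor(30.5672) = 30

30


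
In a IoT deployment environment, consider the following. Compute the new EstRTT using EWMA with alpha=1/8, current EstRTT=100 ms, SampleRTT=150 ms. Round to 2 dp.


Given: EstRTT = 100 ms, SampleRTT = 150 ms, alpha = 1/8
New EstRTT = (1 - alpha) * EstRTT + alpha * SampleRTT
(7/8) * 100 = 87.5
(1/8) * 150 = 18.75
New EstRTT = 87.5 + 18.75 = 106.25 ms -> 106.25 ms (2 dp)

106.25


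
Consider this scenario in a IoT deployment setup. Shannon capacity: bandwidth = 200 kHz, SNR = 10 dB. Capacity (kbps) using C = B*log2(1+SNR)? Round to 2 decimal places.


Given: B = 200 kHz, SNR = 10 dB
SNR linear = 10^(10/10) = 10
1 + SNR = 11
log2(11) = 3.4594316186
C = 200 * 1000 * 3.4594316186 = 691886.3237 bps
C = 691.886324 kbps -> 691.89 kbps (2 dp)

691.89


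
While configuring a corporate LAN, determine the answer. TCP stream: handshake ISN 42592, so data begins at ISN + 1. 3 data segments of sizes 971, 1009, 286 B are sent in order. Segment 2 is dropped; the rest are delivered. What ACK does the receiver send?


SYN uses sequence number 42592; first data byte = ISN + 1 = 42593.
Segment 1: SEQ = 42593, len = 971 B, covers [42593, 43563]
Segment 2: SEQ = 43564, len = 1009 B, covers [43564, 44572] [LOST]
Segment 3: SEQ = 44573, len = 286 B, covers [44573, 44858]
In-order data received: bytes [42593, 43563] (segments 1..1).
Segment 2 missing -> gap begins at byte 43564; later segments buffered out of order.
Cumulative ACK = next expected in-order byte = 42593 + 971 = 43564

43564


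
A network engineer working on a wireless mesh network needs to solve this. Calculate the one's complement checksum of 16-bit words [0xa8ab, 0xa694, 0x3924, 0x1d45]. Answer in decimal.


Given words: [0xa8ab, 0xa694, 0x3924, 0x1d45]
Step 1: Sum all words
Raw sum = 43179 + 42644 + 14628 + 7493 = 107944
Step 2: Fold carry: (42408 + 1) = 42409
One's complement = ~42409 & 0xFFFF = 23126

23126


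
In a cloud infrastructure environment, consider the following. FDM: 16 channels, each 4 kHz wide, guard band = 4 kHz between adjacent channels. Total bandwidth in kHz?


Given: 16 channels, 4 kHz each, guard = 4 kHz
Channel bandwidth = 16 * 4 = 64 kHz
Guard bands = 15 gaps * 4 kHz = 60 kHz
Total = 64 + 60 = 124 kHz

124


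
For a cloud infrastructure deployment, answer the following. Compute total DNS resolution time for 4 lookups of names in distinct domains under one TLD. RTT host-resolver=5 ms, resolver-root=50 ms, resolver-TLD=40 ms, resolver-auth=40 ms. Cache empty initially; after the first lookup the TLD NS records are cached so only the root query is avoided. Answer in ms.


Lookup 1 (cold cache): local + root + TLD + auth = 5 + 50 + 40 + 40 = 135 ms
Lookups 2..4 (TLD NS cached -> skip root; new domain -> still ask TLD and auth): local + TLD + auth = 5 + 40 + 40 = 85 ms each
Remaining 3 lookups: 3 * 85 = 255 ms
Total = 135 + 255 = 390 ms

390


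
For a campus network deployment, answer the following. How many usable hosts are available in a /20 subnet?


Given: subnet mask /20
Host bits = 32 - 20 = 12
Total addresses = 2^12 = 4096
Usable hosts = 4096 - 2 (network + broadcast) = 4094

4094


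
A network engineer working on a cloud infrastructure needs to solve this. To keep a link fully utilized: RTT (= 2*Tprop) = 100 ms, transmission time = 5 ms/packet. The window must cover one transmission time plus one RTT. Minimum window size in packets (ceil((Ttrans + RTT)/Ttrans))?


Given: Ttrans = 5 ms, RTT = 100 ms (= 2 * Tprop, Tprop = 50 ms)
Time until first ACK returns = Ttrans + RTT = 5 + 100 = 105 ms
Need W * Ttrans >= Ttrans + RTT  ->  W >= (Ttrans + RTT) / Ttrans
(Ttrans + RTT) / Ttrans = 105 / 5 = 21
W_min = ceil(21) = 21

21


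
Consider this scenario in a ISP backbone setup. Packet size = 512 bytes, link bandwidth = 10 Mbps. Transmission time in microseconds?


Given: packet = 512 bytes, bandwidth = 10 Mbps
Packet in bits = 512 * 8 = 4096 bits
Bandwidth = 10 * 10^6 = 10000000 bps
Time = 4096 / 10000000 seconds
Time in us = 4096 * 10^6 / 10000000 = 409.6

409.6


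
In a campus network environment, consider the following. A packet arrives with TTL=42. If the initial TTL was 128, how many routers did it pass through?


Given: initial TTL = 128, received TTL = 42
Hops = initial TTL - received TTL
Hops = 128 - 42 = 86

86


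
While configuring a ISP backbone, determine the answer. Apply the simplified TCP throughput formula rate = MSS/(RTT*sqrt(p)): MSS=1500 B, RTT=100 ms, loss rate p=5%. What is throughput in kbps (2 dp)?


Given: MSS = 1500 bytes, RTT = 100 ms, loss = 5%
RTT in seconds = 100 / 1000 = 0.1
Loss rate = 5% = 0.05
sqrt(loss) = sqrt(0.05) = 0.223606797750
Throughput (bytes/s) = 1500 / (0.1 * 0.223606797750) = 67082.0393
Throughput (kbps) = 67082.0393 * 8 / 1000 = 536.656315 -> 536.66 kbps (2 dp)

536.66


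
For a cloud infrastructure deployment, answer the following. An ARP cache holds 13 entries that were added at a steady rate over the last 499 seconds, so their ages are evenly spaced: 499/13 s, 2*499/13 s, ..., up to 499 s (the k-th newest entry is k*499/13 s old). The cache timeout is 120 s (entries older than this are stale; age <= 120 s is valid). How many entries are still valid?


Ages are k * 499/13 s for k = 1..13 (spacing = 38.3846 s).
Entry k is valid iff k * 499/13 <= 120 iff k <= 13 * 120 / 499 = 3.1263
n_valid = floor(3.1263) = 3
(n_stale = 13 - 3 = 10)

3


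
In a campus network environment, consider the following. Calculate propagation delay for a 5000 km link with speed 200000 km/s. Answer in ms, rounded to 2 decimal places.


Given: distance = 5000 km, speed = 200000 km/s
Delay = distance / speed = 5000 / 200000 seconds
Delay in ms = 5000 * 1000 / 200000
Delay = 25.0000 ms
Rounded to 2 dp = 25.00 ms

25.00


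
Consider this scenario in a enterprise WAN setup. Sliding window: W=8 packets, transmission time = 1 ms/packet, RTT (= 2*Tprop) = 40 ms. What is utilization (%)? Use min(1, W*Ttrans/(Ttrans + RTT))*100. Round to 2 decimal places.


Given: W = 8, Ttrans = 1 ms, RTT = 40 ms (= 2 * Tprop, Tprop = 20 ms)
Cycle time = Ttrans + RTT = 1 + 40 = 41 ms (first packet sent until its ACK returns)
W * Ttrans = 8 * 1 = 8 ms of sending per cycle
W * Ttrans / (Ttrans + RTT) = 8 / 41 = 0.195122
U = min(1, 0.195122) = 0.195122
U% = 19.51%

19.51


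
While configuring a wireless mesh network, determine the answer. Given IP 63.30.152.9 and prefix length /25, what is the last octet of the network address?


Given: IP = 63.30.152.9, prefix = /25
Subnet mask = 255.255.255.128
Last octet of IP: 9
Last octet of mask: 128
Network last octet = 9 AND 128 = 0

0


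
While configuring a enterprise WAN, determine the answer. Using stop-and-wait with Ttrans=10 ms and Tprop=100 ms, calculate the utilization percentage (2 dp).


Given: Ttrans = 10 ms, Tprop = 100 ms
RTT = 2 * Tprop = 2 * 100 = 200 ms
U = Ttrans / (Ttrans + RTT)
U = 10 / (10 + 200)
U = 10 / 210 = 0.047619
U% = 4.76%

4.76


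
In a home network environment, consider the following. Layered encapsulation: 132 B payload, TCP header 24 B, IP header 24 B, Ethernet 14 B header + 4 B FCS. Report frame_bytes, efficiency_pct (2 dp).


TCP segment = 132 + 24 = 156 B
IP packet = 156 + 24 = 180 B
Ethernet frame = 180 + 14 + 4 = 198 B
Efficiency = app / frame = 132 / 198 = 0.666667 = 66.6667% -> 66.67% (2 dp)

198, 66.67


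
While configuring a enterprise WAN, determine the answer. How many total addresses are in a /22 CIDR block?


Given: CIDR prefix /22
Host bits = 32 - 22 = 10
Total addresses = 2^10 = 1024

1024


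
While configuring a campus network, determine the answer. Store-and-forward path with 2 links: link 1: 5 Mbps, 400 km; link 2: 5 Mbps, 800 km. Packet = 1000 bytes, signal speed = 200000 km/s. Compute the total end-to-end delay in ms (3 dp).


Packet = 1000 bytes = 8000 bits. Store-and-forward: sum (t_trans + t_prop) per link.
Link 1: t_trans = 8000/(5*10^6) s = 1.6000 ms; t_prop = 400/200000 s = 2.0000 ms; subtotal = 3.6000 ms
Link 2: t_trans = 8000/(5*10^6) s = 1.6000 ms; t_prop = 800/200000 s = 4.0000 ms; subtotal = 5.6000 ms
End-to-end = 3.6000 + 5.6000 = 9.2000 ms -> 9.200 ms (3 dp)

9.200


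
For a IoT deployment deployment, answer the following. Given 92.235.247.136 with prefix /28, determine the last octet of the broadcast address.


Given: IP = 92.235.247.136, prefix = /28
Host bits = 32 - 28 = 4
Network last octet = 136 AND mask = 128
Host part size = 2^4 - 1 = 15
Broadcast last octet = 128 OR 15 = 143

143


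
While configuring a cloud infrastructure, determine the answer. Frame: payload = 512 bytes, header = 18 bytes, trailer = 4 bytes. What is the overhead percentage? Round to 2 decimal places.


Given: payload = 512 B, header = 18 B, trailer = 4 B
Overhead bytes = header + trailer = 18 + 4 = 22
Total frame = payload + overhead = 512 + 22 = 534
Overhead % = 22 / 534 * 100 = 4.1199% -> 4.12% (2 dp)

4.12


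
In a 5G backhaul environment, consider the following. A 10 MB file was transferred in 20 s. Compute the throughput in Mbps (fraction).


Given: file = 10 MB, time = 20 s
File in Mb = 10 * 8 = 80 Mb
Throughput = 80 / 20 Mbps
Throughput = 4 Mbps

4


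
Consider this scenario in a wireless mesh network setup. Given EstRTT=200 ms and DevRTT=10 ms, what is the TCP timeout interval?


Given: EstRTT = 200 ms, DevRTT = 10 ms
Timeout = EstRTT + 4 * DevRTT
4 * DevRTT = 4 * 10 = 40
Timeout = 200 + 40 = 240 ms

240


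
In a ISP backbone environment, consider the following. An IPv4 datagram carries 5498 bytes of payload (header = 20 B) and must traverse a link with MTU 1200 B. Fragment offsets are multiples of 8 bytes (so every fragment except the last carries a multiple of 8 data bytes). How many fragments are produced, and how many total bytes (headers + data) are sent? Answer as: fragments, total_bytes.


Max data per non-final fragment = floor((MTU - header)/8)*8 = floor((1200 - 20)/8)*8 = floor(1180/8)*8 = 1176 B
Final fragment needs no 8-byte alignment: it can carry up to MTU - header = 1180 B
Non-final fragments needed = ceil((payload - 1180) / 1176) = ceil(4318/1176) = ceil(3.6718) = 4
Number of fragments = 4 + 1 = 5
Fragment sizes (data): 4 * 1176 B + 794 B (last, 794 <= 1180 OK)
Total bytes sent = payload + n_frags * header = 5498 + 5*20 = 5498 + 100 = 5598 B

5, 5598


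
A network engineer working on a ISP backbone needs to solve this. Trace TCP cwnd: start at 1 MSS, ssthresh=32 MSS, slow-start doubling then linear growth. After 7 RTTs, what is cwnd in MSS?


RTT 0: cwnd = 1 MSS (initial)
RTT 1: cwnd = 2 MSS (slow start, doubled)
RTT 2: cwnd = 4 MSS (slow start, doubled)
RTT 3: cwnd = 8 MSS (slow start, doubled)
RTT 4: cwnd = 16 MSS (slow start, doubled)
RTT 5: cwnd = 32 MSS (slow start, doubled)
RTT 6: cwnd = 33 MSS (congestion avoidance, +1)
RTT 7: cwnd = 34 MSS (congestion avoidance, +1)

34


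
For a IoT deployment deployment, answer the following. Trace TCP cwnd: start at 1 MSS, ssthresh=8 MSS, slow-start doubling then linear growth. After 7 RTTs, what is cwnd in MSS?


RTT 0: cwnd = 1 MSS (initial)
RTT 1: cwnd = 2 MSS (slow start, doubled)
RTT 2: cwnd = 4 MSS (slow start, doubled)
RTT 3: cwnd = 8 MSS (slow start, doubled)
RTT 4: cwnd = 9 MSS (congestion avoidance, +1)
RTT 5: cwnd = 10 MSS (congestion avoidance, +1)
RTT 6: cwnd = 11 MSS (congestion avoidance, +1)
RTT 7: cwnd = 12 MSS (congestion avoidance, +1)

12


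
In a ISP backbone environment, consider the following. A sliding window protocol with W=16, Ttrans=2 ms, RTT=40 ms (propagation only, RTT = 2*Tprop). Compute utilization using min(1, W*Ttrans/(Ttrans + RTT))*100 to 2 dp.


Given: W = 16, Ttrans = 2 ms, RTT = 40 ms (= 2 * Tprop, Tprop = 20 ms)
Cycle time = Ttrans + RTT = 2 + 40 = 42 ms (first packet sent until its ACK returns)
W * Ttrans = 16 * 2 = 32 ms of sending per cycle
W * Ttrans / (Ttrans + RTT) = 32 / 42 = 0.761905
U = min(1, 0.761905) = 0.761905
U% = 76.19%

76.19


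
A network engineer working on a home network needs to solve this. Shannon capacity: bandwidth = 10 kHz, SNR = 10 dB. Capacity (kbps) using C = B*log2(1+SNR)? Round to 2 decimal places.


Given: B = 10 kHz, SNR = 10 dB
SNR linear = 10^(10/10) = 10
1 + SNR = 11
log2(11) = 3.4594316186
C = 10 * 1000 * 3.4594316186 = 34594.3162 bps
C = 34.594316 kbps -> 34.59 kbps (2 dp)

34.59


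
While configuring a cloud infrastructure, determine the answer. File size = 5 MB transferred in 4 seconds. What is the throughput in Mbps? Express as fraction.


Given: file = 5 MB, time = 4 s
File in Mb = 5 * 8 = 40 Mb
Throughput = 40 / 4 Mbps
Throughput = 10 Mbps

10


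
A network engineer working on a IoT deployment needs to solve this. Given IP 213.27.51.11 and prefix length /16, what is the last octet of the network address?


Given: IP = 213.27.51.11, prefix = /16
Subnet mask = 255.255.0.0
Last octet of IP: 11
Last octet of mask: 0
Network last octet = 11 AND 0 = 0

0


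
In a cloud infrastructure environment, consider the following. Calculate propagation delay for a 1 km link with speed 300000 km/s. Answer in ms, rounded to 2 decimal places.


Given: distance = 1 km, speed = 300000 km/s
Delay = distance / speed = 1 / 300000 seconds
Delay in ms = 1 * 1000 / 300000
Delay = 0.0033 ms
Rounded to 2 dp = 0.00 ms

0.00


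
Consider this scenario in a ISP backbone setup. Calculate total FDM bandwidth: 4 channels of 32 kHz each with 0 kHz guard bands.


Given: 4 channels, 32 kHz each, guard = 0 kHz
Channel bandwidth = 4 * 32 = 128 kHz
Guard bands = 3 gaps * 0 kHz = 0 kHz
Total = 128 + 0 = 128 kHz

128


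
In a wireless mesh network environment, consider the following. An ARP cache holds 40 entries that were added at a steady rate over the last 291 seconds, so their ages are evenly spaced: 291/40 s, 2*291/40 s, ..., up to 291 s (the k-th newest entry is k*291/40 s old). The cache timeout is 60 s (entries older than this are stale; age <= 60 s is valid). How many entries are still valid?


Ages are k * 291/40 s for k = 1..40 (spacing = 7.2750 s).
Entry k is valid iff k * 291/40 <= 60 iff k <= 40 * 60 / 291 = 8.2474
n_valid = floor(8.2474) = 8
(n_stale = 40 - 8 = 32)

8


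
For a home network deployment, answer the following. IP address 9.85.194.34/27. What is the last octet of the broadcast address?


Given: IP = 9.85.194.34, prefix = /27
Host bits = 32 - 27 = 5
Network last octet = 34 AND mask = 32
Host part size = 2^5 - 1 = 31
Broadcast last octet = 32 OR 31 = 63

63


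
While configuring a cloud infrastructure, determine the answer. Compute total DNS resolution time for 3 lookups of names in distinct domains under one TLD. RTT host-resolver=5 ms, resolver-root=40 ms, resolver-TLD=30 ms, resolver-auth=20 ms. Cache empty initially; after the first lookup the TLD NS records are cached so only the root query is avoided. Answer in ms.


Lookup 1 (cold cache): local + root + TLD + auth = 5 + 40 + 30 + 20 = 95 ms
Lookups 2..3 (TLD NS cached -> skip root; new domain -> still ask TLD and auth): local + TLD + auth = 5 + 30 + 20 = 55 ms each
Remaining 2 lookups: 2 * 55 = 110 ms
Total = 95 + 110 = 205 ms

205


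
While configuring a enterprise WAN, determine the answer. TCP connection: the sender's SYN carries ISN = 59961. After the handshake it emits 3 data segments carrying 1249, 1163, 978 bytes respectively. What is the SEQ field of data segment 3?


The SYN occupies sequence number ISN = 59961, so the first data byte is ISN + 1 = 59962.
SEQ of data segment i = (ISN + 1) + sum of payload sizes of segments 1..i-1.
Segment 1: SEQ = 59962, payload = 1249 bytes
Segment 2: SEQ = 61211, payload = 1163 bytes
Segment 3: SEQ = 62374, payload = 978 bytes
SEQ of segment 3 = 59962 + 1249 + 1163 = 62374

62374


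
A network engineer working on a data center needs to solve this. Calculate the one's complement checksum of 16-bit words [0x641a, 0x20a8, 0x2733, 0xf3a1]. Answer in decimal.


Given words: [0x641a, 0x20a8, 0x2733, 0xf3a1]
Step 1: Sum all words
Raw sum = 25626 + 8360 + 10035 + 62369 = 106390
Step 2: Fold carry: (40854 + 1) = 40855
One's complement = ~40855 & 0xFFFF = 24680

24680


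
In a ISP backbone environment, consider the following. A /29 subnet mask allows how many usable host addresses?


Given: subnet mask /29
Host bits = 32 - 29 = 3
Total addresses = 2^3 = 8
Usable hosts = 8 - 2 (network + broadcast) = 6

6


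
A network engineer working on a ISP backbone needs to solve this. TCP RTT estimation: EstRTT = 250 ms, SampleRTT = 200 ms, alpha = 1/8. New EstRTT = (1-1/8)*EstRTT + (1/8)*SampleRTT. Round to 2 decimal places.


Given: EstRTT = 250 ms, SampleRTT = 200 ms, alpha = 1/8
New EstRTT = (1 - alpha) * EstRTT + alpha * SampleRTT
(7/8) * 250 = 218.75
(1/8) * 200 = 25
New EstRTT = 218.75 + 25 = 243.75 ms -> 243.75 ms (2 dp)

243.75


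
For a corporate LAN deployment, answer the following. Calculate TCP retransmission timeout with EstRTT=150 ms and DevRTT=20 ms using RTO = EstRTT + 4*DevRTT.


Given: EstRTT = 150 ms, DevRTT = 20 ms
Timeout = EstRTT + 4 * DevRTT
4 * DevRTT = 4 * 20 = 80
Timeout = 150 + 80 = 230 ms

230


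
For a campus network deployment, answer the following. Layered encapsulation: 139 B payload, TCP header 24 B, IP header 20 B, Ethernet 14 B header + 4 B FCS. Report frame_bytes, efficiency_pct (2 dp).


TCP segment = 139 + 24 = 163 B
IP packet = 163 + 20 = 183 B
Ethernet frame = 183 + 14 + 4 = 201 B
Efficiency = app / frame = 139 / 201 = 0.691542 = 69.1542% -> 69.15% (2 dp)

201, 69.15


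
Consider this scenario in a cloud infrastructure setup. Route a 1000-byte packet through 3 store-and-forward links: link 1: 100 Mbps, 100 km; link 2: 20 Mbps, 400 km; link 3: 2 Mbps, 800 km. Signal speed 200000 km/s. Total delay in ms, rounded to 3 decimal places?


Packet = 1000 bytes = 8000 bits. Store-and-forward: sum (t_trans + t_prop) per link.
Link 1: t_trans = 8000/(100*10^6) s = 0.0800 ms; t_prop = 100/200000 s = 0.5000 ms; subtotal = 0.5800 ms
Link 2: t_trans = 8000/(20*10^6) s = 0.4000 ms; t_prop = 400/200000 s = 2.0000 ms; subtotal = 2.4000 ms
Link 3: t_trans = 8000/(2*10^6) s = 4.0000 ms; t_prop = 800/200000 s = 4.0000 ms; subtotal = 8.0000 ms
End-to-end = 0.5800 + 2.4000 + 8.0000 = 10.9800 ms -> 10.980 ms (3 dp)

10.980


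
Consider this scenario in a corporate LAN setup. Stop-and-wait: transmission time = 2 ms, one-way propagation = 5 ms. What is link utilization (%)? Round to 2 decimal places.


Given: Ttrans = 2 ms, Tprop = 5 ms
RTT = 2 * Tprop = 2 * 5 = 10 ms
U = Ttrans / (Ttrans + RTT)
U = 2 / (2 + 10)
U = 2 / 12 = 0.166667
U% = 16.67%

16.67


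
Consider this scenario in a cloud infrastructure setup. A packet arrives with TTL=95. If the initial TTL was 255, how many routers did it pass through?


Given: initial TTL = 255, received TTL = 95
Hops = initial TTL - received TTL
Hops = 255 - 95 = 160

160


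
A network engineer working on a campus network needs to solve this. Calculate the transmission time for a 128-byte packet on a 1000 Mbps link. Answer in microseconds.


Given: packet = 128 bytes, bandwidth = 1000 Mbps
Packet in bits = 128 * 8 = 1024 bits
Bandwidth = 1000 * 10^6 = 1000000000 bps
Time = 1024 / 1000000000 seconds
Time in us = 1024 * 10^6 / 1000000000 = 1.024

1.024


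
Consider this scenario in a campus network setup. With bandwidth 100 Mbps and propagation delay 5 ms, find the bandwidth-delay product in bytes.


Given: bandwidth = 100 Mbps, delay = 5 ms
BDP in bits = 100 * 10^6 * 5 / 1000
BDP in bits = 500000
BDP in bytes = 500000 / 8 = 62500

62500


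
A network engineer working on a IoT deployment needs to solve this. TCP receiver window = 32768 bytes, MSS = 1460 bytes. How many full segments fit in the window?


Given: RWND = 32768 bytes, MSS = 1460 bytes
Full segments = floor(RWND / MSS)
Full segments = floor(32768 / 1460)
Full segments = floor(22.4438) = 22

22


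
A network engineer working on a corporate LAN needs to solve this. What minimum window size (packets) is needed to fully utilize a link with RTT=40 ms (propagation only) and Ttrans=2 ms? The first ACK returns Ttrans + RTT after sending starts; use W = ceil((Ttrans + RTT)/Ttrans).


Given: Ttrans = 2 ms, RTT = 40 ms (= 2 * Tprop, Tprop = 20 ms)
Time until first ACK returns = Ttrans + RTT = 2 + 40 = 42 ms
Need W * Ttrans >= Ttrans + RTT  ->  W >= (Ttrans + RTT) / Ttrans
(Ttrans + RTT) / Ttrans = 42 / 2 = 21
W_min = ceil(21) = 21

21


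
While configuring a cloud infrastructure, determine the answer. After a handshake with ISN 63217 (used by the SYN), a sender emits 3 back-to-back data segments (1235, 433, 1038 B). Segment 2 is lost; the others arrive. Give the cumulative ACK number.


SYN uses sequence number 63217; first data byte = ISN + 1 = 63218.
Segment 1: SEQ = 63218, len = 1235 B, covers [63218, 64452]
Segment 2: SEQ = 64453, len = 433 B, covers [64453, 64885] [LOST]
Segment 3: SEQ = 64886, len = 1038 B, covers [64886, 65923]
In-order data received: bytes [63218, 64452] (segments 1..1).
Segment 2 missing -> gap begins at byte 64453; later segments buffered out of order.
Cumulative ACK = next expected in-order byte = 63218 + 1235 = 64453

64453


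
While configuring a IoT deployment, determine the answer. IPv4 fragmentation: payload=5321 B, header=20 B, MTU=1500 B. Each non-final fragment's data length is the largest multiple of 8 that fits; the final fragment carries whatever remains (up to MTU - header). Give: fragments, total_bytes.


Max data per non-final fragment = floor((MTU - header)/8)*8 = floor((1500 - 20)/8)*8 = floor(1480/8)*8 = 1480 B
Final fragment needs no 8-byte alignment: it can carry up to MTU - header = 1480 B
Non-final fragments needed = ceil((payload - 1480) / 1480) = ceil(3841/1480) = ceil(2.5953) = 3
Number of fragments = 3 + 1 = 4
Fragment sizes (data): 3 * 1480 B + 881 B (last, 881 <= 1480 OK)
Total bytes sent = payload + n_frags * header = 5321 + 4*20 = 5321 + 80 = 5401 B

4, 5401
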